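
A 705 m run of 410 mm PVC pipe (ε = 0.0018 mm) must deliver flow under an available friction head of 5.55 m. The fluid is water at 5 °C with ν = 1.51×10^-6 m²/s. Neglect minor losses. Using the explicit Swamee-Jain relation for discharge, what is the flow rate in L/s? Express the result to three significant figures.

Q ≈ 294 L/s

Swamee-Jain (Type II): Q = -0.965·√(gD⁵h_f/L)·ln[ε/(3.7D) + √(3.17ν²L/(gD³h_f))]
√(gD⁵h_f/L) = √(9.81·0.410⁵·5.55/705) = 0.02991
ε/(3.7D) = 1.19×10^-6; √(3.17ν²L/(gD³h_f)) = 3.69×10^-5
Q = -0.965·0.02991·ln(3.804×10^-5) = 0.2938 m³/s
Check: V = 2.23 m/s, Re = 6.04×10^5, f = 0.01274, h_f = 5.53 m ≈ 5.55 m ✓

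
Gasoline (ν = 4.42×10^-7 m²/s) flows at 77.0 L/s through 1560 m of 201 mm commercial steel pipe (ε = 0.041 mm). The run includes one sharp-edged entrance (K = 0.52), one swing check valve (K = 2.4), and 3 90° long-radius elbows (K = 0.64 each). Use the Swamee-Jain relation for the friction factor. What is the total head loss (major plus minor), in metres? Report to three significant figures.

V = 4Q/(πD²) = 2.427 m/s; V²/2g = 0.3001 m
Re = 1.10×10^6, ε/D = 2.04×10^-4 → f = 0.01474 (Swamee-Jain)
Major: h_f = f(L/D)·V²/2g = 0.01474·7761·0.3001 = 34.33 m
Minor: ΣK = 4.84; h_m = ΣK·V²/2g = 1.453 m
Total H_L = 34.33 + 1.453 = 35.78 m

H_L ≈ 35.8 m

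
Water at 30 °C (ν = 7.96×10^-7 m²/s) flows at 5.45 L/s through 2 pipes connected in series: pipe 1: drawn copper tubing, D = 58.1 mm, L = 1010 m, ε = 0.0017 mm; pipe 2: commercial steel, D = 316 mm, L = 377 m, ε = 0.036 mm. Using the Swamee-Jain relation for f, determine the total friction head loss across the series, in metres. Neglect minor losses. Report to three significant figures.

Pipe 1: V = 2.056 m/s, Re = 1.50×10^5, ε/D = 2.93×10^-5, f = 0.01666, h_1 = f(L/D)V²/2g = 62.39 m
Pipe 2: V = 0.06949 m/s, Re = 2.76×10^4, ε/D = 1.14×10^-4, f = 0.02418, h_2 = f(L/D)V²/2g = 0.007101 m
Series → Q common, losses add: H = Σh = 62.40 m

H ≈ 62.4 m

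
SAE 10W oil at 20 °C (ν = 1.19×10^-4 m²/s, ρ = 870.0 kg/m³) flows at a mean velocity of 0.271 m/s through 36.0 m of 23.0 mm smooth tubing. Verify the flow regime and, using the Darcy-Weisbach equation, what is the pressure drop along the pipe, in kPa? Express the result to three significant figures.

Re = VD/ν = 0.271·0.02300/1.19×10^-4 = 52.4 → laminar (Re < 2300)
f = 64/Re = 1.222
h_f = f(L/D)V²/(2g) = 1.222·(36.0/0.02300)·0.271²/(2·9.81) = 7.159 m
Δp = ρg·h_f = 870.0·9.81·7.159 = 61.10 kPa

Δp ≈ 61.1 kPa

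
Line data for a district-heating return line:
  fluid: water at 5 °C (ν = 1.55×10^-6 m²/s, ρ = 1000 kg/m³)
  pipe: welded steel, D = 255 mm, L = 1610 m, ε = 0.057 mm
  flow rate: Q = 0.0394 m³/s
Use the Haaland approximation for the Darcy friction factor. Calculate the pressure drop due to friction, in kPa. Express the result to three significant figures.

V = 4Q/(πD²) = 4·0.0394/(π·0.255²) = 0.7715 m/s
Re = VD/ν = 0.7715·0.255/1.55×10^-6 = 1.27×10^5 → turbulent
ε/D = 0.057/255 = 2.24×10^-4
Haaland: f = 0.01815
h_f = f(L/D)V²/(2g) = 0.01815·(1610/0.255)·0.7715²/(2·9.81) = 3.475 m
Δp = ρg·h_f = 1000·9.81·3.475 = 34.09 kPa

Δp ≈ 34.1 kPa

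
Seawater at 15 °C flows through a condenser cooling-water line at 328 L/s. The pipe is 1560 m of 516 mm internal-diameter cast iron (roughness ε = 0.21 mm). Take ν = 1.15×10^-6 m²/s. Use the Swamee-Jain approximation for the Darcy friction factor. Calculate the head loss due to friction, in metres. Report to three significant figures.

h_f ≈ 6.39 m

V = 4Q/(πD²) = 4·0.328/(π·0.516²) = 1.569 m/s
Re = VD/ν = 1.569·0.516/1.15×10^-6 = 7.04×10^5 → turbulent
ε/D = 0.21/516 = 4.07×10^-4
Swamee-Jain: f = 0.01687
h_f = f(L/D)V²/(2g) = 0.01687·(1560/0.516)·1.569²/(2·9.81) = 6.395 m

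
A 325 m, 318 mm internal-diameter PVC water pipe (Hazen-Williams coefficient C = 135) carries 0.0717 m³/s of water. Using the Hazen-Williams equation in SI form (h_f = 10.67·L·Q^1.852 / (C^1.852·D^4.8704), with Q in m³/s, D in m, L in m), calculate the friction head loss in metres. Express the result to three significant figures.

h_f ≈ 0.792 m

h_f = 10.67·325·0.0717^1.852 / (135^1.852·0.318^4.8704) = 0.7915 m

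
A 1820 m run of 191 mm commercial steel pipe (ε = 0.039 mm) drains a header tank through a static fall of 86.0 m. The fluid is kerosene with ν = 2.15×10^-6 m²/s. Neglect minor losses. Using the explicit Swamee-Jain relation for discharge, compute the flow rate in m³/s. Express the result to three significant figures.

Swamee-Jain (Type II): Q = -0.965·√(gD⁵h_f/L)·ln[ε/(3.7D) + √(3.17ν²L/(gD³h_f))]
√(gD⁵h_f/L) = √(9.81·0.191⁵·86.0/1820) = 0.01086
ε/(3.7D) = 5.52×10^-5; √(3.17ν²L/(gD³h_f)) = 6.74×10^-5
Q = -0.965·0.01086·ln(1.225×10^-4) = 0.09435 m³/s
Check: V = 3.29 m/s, Re = 2.93×10^5, f = 0.01639, h_f = 86.3 m ≈ 86.0 m ✓

Q ≈ 0.0944 m³/s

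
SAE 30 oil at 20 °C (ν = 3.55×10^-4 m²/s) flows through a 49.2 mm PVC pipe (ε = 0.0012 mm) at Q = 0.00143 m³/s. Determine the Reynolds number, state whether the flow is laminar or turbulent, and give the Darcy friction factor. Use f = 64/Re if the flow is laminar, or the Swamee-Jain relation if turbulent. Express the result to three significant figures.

V = 4Q/(πD²) = 0.7522 m/s
Re = VD/ν = 0.7522·0.0492/3.55×10^-4 = 104
Re < 2300 → laminar → f = 64/Re = 0.6139

Re ≈ 104; laminar; f = 64/Re ≈ 0.614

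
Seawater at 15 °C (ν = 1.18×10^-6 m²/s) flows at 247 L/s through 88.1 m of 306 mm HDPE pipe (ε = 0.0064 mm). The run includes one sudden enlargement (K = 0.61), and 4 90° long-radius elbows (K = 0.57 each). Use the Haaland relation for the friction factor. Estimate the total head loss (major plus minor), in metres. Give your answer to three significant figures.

V = 4Q/(πD²) = 3.359 m/s; V²/2g = 0.5749 m
Re = 8.71×10^5, ε/D = 2.09×10^-5 → f = 0.01222 (Haaland)
Major: h_f = f(L/D)·V²/2g = 0.01222·287.9·0.5749 = 2.023 m
Minor: ΣK = 2.89; h_m = ΣK·V²/2g = 1.662 m
Total H_L = 2.023 + 1.662 = 3.684 m

H_L ≈ 3.68 m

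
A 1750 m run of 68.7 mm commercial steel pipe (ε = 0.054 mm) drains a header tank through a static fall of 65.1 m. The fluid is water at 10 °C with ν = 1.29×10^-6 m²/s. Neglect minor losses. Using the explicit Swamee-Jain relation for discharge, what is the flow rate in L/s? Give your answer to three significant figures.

Swamee-Jain (Type II): Q = -0.965·√(gD⁵h_f/L)·ln[ε/(3.7D) + √(3.17ν²L/(gD³h_f))]
√(gD⁵h_f/L) = √(9.81·0.0687⁵·65.1/1750) = 7.473×10^-4
ε/(3.7D) = 2.12×10^-4; √(3.17ν²L/(gD³h_f)) = 2.11×10^-4
Q = -0.965·7.473×10^-4·ln(4.236×10^-4) = 0.005601 m³/s
Check: V = 1.51 m/s, Re = 8.05×10^4, f = 0.02210, h_f = 65.5 m ≈ 65.1 m ✓

Q ≈ 5.60 L/s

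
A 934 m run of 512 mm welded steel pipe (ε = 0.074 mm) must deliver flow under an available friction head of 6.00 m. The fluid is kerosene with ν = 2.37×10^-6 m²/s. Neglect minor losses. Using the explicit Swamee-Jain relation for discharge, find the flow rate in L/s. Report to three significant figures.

Swamee-Jain (Type II): Q = -0.965·√(gD⁵h_f/L)·ln[ε/(3.7D) + √(3.17ν²L/(gD³h_f))]
√(gD⁵h_f/L) = √(9.81·0.512⁵·6.00/934) = 0.04709
ε/(3.7D) = 3.91×10^-5; √(3.17ν²L/(gD³h_f)) = 4.59×10^-5
Q = -0.965·0.04709·ln(8.494×10^-5) = 0.4259 m³/s
Check: V = 2.07 m/s, Re = 4.47×10^5, f = 0.01513, h_f = 6.02 m ≈ 6.00 m ✓

Q ≈ 426 L/s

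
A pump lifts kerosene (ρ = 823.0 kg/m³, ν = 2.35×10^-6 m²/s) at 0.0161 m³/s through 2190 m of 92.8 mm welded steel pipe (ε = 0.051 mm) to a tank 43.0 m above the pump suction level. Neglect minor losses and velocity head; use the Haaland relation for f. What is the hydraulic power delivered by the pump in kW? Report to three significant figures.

V = 4Q/(πD²) = 2.380 m/s; Re = 9.40×10^4; ε/D = 5.50×10^-4; f = 0.02043
h_f = f(L/D)V²/2g = 139.2 m
Total head H = z + h_f = 43.0 + 139.2 = 182.2 m
P_hyd = ρgQH = 823.0·9.81·0.0161·182.2 = 23.69 kW

P_hyd ≈ 23.7 kW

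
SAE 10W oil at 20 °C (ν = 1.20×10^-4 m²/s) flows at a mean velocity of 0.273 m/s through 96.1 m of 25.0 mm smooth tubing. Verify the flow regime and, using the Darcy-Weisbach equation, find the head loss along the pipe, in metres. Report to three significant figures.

Re = VD/ν = 0.273·0.02500/1.20×10^-4 = 56.9 → laminar (Re < 2300)
f = 64/Re = 1.125
h_f = f(L/D)V²/(2g) = 1.125·(96.1/0.02500)·0.273²/(2·9.81) = 16.43 m

h_f ≈ 16.4 m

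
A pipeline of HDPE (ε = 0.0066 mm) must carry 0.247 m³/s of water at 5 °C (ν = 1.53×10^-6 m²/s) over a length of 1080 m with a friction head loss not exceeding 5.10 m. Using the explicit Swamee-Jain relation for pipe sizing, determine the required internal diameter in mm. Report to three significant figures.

D ≈ 433 mm

Swamee-Jain (Type III): D = 0.66·[ε^1.25·(LQ²/(gh_f))^4.75 + ν·Q^9.4·(L/(gh_f))^5.2]^0.04
LQ²/(gh_f) = 1.317; L/(gh_f) = 21.59
Term 1 = ε^1.25·(…)^4.75 = 1.24×10^-6; Term 2 = ν·Q^9.4·(…)^5.2 = 2.59×10^-5
D = 0.66·(1.24×10^-6 + 2.59×10^-5)^0.04 = 0.4334 m = 433 mm
Check: V = 1.67 m/s, Re = 4.74×10^5, f = 0.01345, h_f = 4.79 m ≈ 5.10 m ✓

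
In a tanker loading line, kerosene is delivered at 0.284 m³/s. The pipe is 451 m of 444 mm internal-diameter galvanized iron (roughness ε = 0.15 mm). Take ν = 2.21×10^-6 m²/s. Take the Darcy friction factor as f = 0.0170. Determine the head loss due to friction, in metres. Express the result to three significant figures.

V = 4Q/(πD²) = 4·0.284/(π·0.444²) = 1.834 m/s
h_f = f(L/D)V²/(2g) = 0.01700·(451/0.444)·1.834²/(2·9.81) = 2.961 m

h_f ≈ 2.96 m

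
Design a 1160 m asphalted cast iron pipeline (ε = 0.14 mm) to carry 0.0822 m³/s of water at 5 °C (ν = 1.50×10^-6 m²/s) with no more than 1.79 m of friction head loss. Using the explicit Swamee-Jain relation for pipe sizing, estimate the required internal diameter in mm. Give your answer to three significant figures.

D ≈ 372 mm

Swamee-Jain (Type III): D = 0.66·[ε^1.25·(LQ²/(gh_f))^4.75 + ν·Q^9.4·(L/(gh_f))^5.2]^0.04
LQ²/(gh_f) = 0.4464; L/(gh_f) = 66.06
Term 1 = ε^1.25·(…)^4.75 = 3.30×10^-7; Term 2 = ν·Q^9.4·(…)^5.2 = 2.75×10^-7
D = 0.66·(3.30×10^-7 + 2.75×10^-7)^0.04 = 0.3722 m = 372 mm
Check: V = 0.755 m/s, Re = 1.87×10^5, f = 0.01837, h_f = 1.66 m ≈ 1.79 m ✓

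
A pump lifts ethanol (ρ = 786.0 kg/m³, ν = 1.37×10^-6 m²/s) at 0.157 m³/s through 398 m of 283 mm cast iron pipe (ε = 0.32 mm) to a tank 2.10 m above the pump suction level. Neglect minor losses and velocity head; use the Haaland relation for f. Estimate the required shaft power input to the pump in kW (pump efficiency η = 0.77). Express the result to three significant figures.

V = 4Q/(πD²) = 2.496 m/s; Re = 5.16×10^5; ε/D = 0.00113; f = 0.02074
h_f = f(L/D)V²/2g = 9.262 m
Total head H = z + h_f = 2.10 + 9.262 = 11.36 m
P_hyd = ρgQH = 786.0·9.81·0.157·11.36 = 13.76 kW
P_shaft = P_hyd/η = 13.76/0.77 = 17.86 kW

P_shaft ≈ 17.9 kW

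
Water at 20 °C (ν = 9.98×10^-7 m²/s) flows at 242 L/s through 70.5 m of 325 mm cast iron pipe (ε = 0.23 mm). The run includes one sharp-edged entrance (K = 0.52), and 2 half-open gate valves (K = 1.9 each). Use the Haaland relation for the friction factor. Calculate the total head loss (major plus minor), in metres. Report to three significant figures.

V = 4Q/(πD²) = 2.917 m/s; V²/2g = 0.4337 m
Re = 9.50×10^5, ε/D = 7.08×10^-4 → f = 0.01848 (Haaland)
Major: h_f = f(L/D)·V²/2g = 0.01848·216.9·0.4337 = 1.738 m
Minor: ΣK = 4.32; h_m = ΣK·V²/2g = 1.874 m
Total H_L = 1.738 + 1.874 = 3.612 m

H_L ≈ 3.61 m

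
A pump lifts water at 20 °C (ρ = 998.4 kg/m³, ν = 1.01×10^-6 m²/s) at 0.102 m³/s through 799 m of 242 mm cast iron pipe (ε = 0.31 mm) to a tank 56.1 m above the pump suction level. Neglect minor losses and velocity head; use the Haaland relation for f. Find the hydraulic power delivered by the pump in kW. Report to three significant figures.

P_hyd ≈ 73.7 kW

V = 4Q/(πD²) = 2.218 m/s; Re = 5.31×10^5; ε/D = 0.00128; f = 0.02133
h_f = f(L/D)V²/2g = 17.65 m
Total head H = z + h_f = 56.1 + 17.65 = 73.75 m
P_hyd = ρgQH = 998.4·9.81·0.102·73.75 = 73.68 kW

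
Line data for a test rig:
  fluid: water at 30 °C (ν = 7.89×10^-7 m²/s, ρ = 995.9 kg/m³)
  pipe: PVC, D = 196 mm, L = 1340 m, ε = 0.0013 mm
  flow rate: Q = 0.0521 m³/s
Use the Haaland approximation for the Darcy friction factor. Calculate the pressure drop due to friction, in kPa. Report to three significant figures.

V = 4Q/(πD²) = 4·0.0521/(π·0.196²) = 1.727 m/s
Re = VD/ν = 1.727·0.196/7.89×10^-7 = 4.29×10^5 → turbulent
ε/D = 0.0013/196 = 6.63×10^-6
Haaland: f = 0.01349
h_f = f(L/D)V²/(2g) = 0.01349·(1340/0.196)·1.727²/(2·9.81) = 14.02 m
Δp = ρg·h_f = 995.9·9.81·14.02 = 137.0 kPa

Δp ≈ 137 kPa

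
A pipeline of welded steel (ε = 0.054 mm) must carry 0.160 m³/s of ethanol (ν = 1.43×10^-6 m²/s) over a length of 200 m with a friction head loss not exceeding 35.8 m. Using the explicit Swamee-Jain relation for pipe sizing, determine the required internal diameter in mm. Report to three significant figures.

Swamee-Jain (Type III): D = 0.66·[ε^1.25·(LQ²/(gh_f))^4.75 + ν·Q^9.4·(L/(gh_f))^5.2]^0.04
LQ²/(gh_f) = 0.01458; L/(gh_f) = 0.5695
Term 1 = ε^1.25·(…)^4.75 = 8.77×10^-15; Term 2 = ν·Q^9.4·(…)^5.2 = 2.53×10^-15
D = 0.66·(8.77×10^-15 + 2.53×10^-15)^0.04 = 0.1827 m = 183 mm
Check: V = 6.11 m/s, Re = 7.80×10^5, f = 0.01590, h_f = 33.1 m ≈ 35.8 m ✓

D ≈ 183 mm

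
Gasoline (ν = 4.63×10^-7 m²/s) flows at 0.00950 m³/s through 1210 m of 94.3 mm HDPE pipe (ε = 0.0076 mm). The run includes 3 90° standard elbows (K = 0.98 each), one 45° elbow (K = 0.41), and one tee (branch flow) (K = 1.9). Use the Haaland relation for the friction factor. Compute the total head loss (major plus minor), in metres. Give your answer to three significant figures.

V = 4Q/(πD²) = 1.360 m/s; V²/2g = 0.09430 m
Re = 2.77×10^5, ε/D = 8.06×10^-5 → f = 0.01524 (Haaland)
Major: h_f = f(L/D)·V²/2g = 0.01524·12831·0.09430 = 18.44 m
Minor: ΣK = 5.25; h_m = ΣK·V²/2g = 0.4951 m
Total H_L = 18.44 + 0.4951 = 18.93 m

H_L ≈ 18.9 m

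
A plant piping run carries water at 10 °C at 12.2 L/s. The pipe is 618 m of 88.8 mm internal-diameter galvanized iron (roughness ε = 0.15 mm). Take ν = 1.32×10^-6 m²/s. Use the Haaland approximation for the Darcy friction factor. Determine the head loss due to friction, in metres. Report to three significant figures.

h_f ≈ 32.7 m

V = 4Q/(πD²) = 4·0.0122/(π·0.0888²) = 1.970 m/s
Re = VD/ν = 1.970·0.0888/1.32×10^-6 = 1.33×10^5 → turbulent
ε/D = 0.15/88.8 = 0.00169
Haaland: f = 0.02374
h_f = f(L/D)V²/(2g) = 0.02374·(618/0.0888)·1.970²/(2·9.81) = 32.68 m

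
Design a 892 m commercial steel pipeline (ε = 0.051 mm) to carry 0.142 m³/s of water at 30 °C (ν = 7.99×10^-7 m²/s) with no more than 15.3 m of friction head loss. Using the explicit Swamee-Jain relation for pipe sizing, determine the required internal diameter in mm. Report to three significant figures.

D ≈ 273 mm

Swamee-Jain (Type III): D = 0.66·[ε^1.25·(LQ²/(gh_f))^4.75 + ν·Q^9.4·(L/(gh_f))^5.2]^0.04
LQ²/(gh_f) = 0.1198; L/(gh_f) = 5.943
Term 1 = ε^1.25·(…)^4.75 = 1.81×10^-10; Term 2 = ν·Q^9.4·(…)^5.2 = 9.10×10^-11
D = 0.66·(1.81×10^-10 + 9.10×10^-11)^0.04 = 0.2735 m = 273 mm
Check: V = 2.42 m/s, Re = 8.27×10^5, f = 0.01479, h_f = 14.4 m ≈ 15.3 m ✓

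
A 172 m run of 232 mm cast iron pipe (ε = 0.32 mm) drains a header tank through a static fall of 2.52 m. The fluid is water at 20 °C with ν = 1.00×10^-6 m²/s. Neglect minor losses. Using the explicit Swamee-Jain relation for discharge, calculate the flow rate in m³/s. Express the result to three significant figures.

Swamee-Jain (Type II): Q = -0.965·√(gD⁵h_f/L)·ln[ε/(3.7D) + √(3.17ν²L/(gD³h_f))]
√(gD⁵h_f/L) = √(9.81·0.232⁵·2.52/172) = 0.009829
ε/(3.7D) = 3.73×10^-4; √(3.17ν²L/(gD³h_f)) = 4.20×10^-5
Q = -0.965·0.009829·ln(4.148×10^-4) = 0.07386 m³/s
Check: V = 1.75 m/s, Re = 4.05×10^5, f = 0.02198, h_f = 2.54 m ≈ 2.52 m ✓

Q ≈ 0.0739 m³/s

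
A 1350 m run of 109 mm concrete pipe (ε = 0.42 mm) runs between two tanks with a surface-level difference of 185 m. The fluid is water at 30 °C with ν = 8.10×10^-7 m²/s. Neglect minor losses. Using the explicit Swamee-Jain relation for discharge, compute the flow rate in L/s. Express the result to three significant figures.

Q ≈ 30.0 L/s

Swamee-Jain (Type II): Q = -0.965·√(gD⁵h_f/L)·ln[ε/(3.7D) + √(3.17ν²L/(gD³h_f))]
√(gD⁵h_f/L) = √(9.81·0.109⁵·185/1350) = 0.004548
ε/(3.7D) = 0.00104; √(3.17ν²L/(gD³h_f)) = 3.46×10^-5
Q = -0.965·0.004548·ln(0.001076) = 0.03000 m³/s
Check: V = 3.21 m/s, Re = 4.33×10^5, f = 0.02848, h_f = 186 m ≈ 185 m ✓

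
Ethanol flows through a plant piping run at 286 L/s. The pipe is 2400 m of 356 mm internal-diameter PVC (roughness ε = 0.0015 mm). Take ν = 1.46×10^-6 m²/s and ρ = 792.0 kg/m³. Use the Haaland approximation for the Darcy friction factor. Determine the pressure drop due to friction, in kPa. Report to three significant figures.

V = 4Q/(πD²) = 4·0.286/(π·0.356²) = 2.873 m/s
Re = VD/ν = 2.873·0.356/1.46×10^-6 = 7.01×10^5 → turbulent
ε/D = 0.0015/356 = 4.21×10^-6
Haaland: f = 0.01237
h_f = f(L/D)V²/(2g) = 0.01237·(2400/0.356)·2.873²/(2·9.81) = 35.08 m
Δp = ρg·h_f = 792.0·9.81·35.08 = 272.6 kPa

Δp ≈ 273 kPa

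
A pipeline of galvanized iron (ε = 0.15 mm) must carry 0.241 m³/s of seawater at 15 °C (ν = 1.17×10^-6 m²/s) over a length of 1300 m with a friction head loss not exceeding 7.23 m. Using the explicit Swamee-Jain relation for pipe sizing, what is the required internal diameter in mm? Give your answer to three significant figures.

Swamee-Jain (Type III): D = 0.66·[ε^1.25·(LQ²/(gh_f))^4.75 + ν·Q^9.4·(L/(gh_f))^5.2]^0.04
LQ²/(gh_f) = 1.065; L/(gh_f) = 18.33
Term 1 = ε^1.25·(…)^4.75 = 2.23×10^-5; Term 2 = ν·Q^9.4·(…)^5.2 = 6.72×10^-6
D = 0.66·(2.23×10^-5 + 6.72×10^-6)^0.04 = 0.4346 m = 435 mm
Check: V = 1.62 m/s, Re = 6.03×10^5, f = 0.01653, h_f = 6.65 m ≈ 7.23 m ✓

D ≈ 435 mm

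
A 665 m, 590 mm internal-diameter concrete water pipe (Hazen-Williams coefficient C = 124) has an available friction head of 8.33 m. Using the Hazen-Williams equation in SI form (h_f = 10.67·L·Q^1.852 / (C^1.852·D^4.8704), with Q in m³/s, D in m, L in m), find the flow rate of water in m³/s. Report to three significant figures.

Q ≈ 0.810 m³/s

Rearranging: Q = [h_f·C^1.852·D^4.8704 / (10.67·L)]^(1/1.852)
Q = [8.33·124^1.852·0.590^4.8704 / (10.67·665)]^0.540 = 0.8101 m³/s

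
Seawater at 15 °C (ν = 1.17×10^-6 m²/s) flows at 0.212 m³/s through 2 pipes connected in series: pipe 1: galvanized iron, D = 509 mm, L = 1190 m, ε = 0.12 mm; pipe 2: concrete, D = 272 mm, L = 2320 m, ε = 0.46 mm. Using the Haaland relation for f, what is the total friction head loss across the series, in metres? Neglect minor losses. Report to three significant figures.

H ≈ 133 m

Pipe 1: V = 1.042 m/s, Re = 4.53×10^5, ε/D = 2.36×10^-4, f = 0.01573, h_1 = f(L/D)V²/2g = 2.035 m
Pipe 2: V = 3.648 m/s, Re = 8.48×10^5, ε/D = 0.00169, f = 0.02267, h_2 = f(L/D)V²/2g = 131.2 m
Series → Q common, losses add: H = Σh = 133.2 m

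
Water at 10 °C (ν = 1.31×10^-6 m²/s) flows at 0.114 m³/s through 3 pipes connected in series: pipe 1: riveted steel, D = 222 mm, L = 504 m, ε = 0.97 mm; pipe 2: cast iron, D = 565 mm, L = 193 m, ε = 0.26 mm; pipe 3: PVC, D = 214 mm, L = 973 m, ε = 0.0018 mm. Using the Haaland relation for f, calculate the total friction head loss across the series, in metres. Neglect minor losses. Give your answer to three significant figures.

H ≈ 60.0 m

Pipe 1: V = 2.945 m/s, Re = 4.99×10^5, ε/D = 0.00437, f = 0.02941, h_1 = f(L/D)V²/2g = 29.52 m
Pipe 2: V = 0.4547 m/s, Re = 1.96×10^5, ε/D = 4.60×10^-4, f = 0.01846, h_2 = f(L/D)V²/2g = 0.06644 m
Pipe 3: V = 3.169 m/s, Re = 5.18×10^5, ε/D = 8.41×10^-6, f = 0.01308, h_3 = f(L/D)V²/2g = 30.45 m
Series → Q common, losses add: H = Σh = 60.04 m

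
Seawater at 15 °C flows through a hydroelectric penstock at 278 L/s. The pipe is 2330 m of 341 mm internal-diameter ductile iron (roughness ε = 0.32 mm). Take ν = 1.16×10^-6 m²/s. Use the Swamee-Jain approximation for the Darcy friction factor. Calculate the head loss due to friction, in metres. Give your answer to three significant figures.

V = 4Q/(πD²) = 4·0.278/(π·0.341²) = 3.044 m/s
Re = VD/ν = 3.044·0.341/1.16×10^-6 = 8.95×10^5 → turbulent
ε/D = 0.32/341 = 9.38×10^-4
Swamee-Jain: f = 0.01979
h_f = f(L/D)V²/(2g) = 0.01979·(2330/0.341)·3.044²/(2·9.81) = 63.85 m

h_f ≈ 63.8 m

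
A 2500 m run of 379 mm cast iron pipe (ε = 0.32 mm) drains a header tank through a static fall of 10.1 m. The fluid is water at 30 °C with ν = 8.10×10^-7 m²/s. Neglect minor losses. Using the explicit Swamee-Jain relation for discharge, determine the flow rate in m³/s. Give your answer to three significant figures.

Q ≈ 0.140 m³/s

Swamee-Jain (Type II): Q = -0.965·√(gD⁵h_f/L)·ln[ε/(3.7D) + √(3.17ν²L/(gD³h_f))]
√(gD⁵h_f/L) = √(9.81·0.379⁵·10.1/2500) = 0.01760
ε/(3.7D) = 2.28×10^-4; √(3.17ν²L/(gD³h_f)) = 3.10×10^-5
Q = -0.965·0.01760·ln(2.592×10^-4) = 0.1403 m³/s
Check: V = 1.24 m/s, Re = 5.82×10^5, f = 0.01955, h_f = 10.2 m ≈ 10.1 m ✓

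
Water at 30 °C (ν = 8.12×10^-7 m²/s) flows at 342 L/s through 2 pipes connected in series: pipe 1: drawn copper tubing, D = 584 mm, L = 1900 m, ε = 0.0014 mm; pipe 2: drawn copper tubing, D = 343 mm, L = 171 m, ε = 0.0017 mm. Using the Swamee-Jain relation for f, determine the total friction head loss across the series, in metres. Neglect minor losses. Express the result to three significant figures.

H ≈ 7.01 m

Pipe 1: V = 1.277 m/s, Re = 9.18×10^5, ε/D = 2.40×10^-6, f = 0.01183, h_1 = f(L/D)V²/2g = 3.199 m
Pipe 2: V = 3.701 m/s, Re = 1.56×10^6, ε/D = 4.96×10^-6, f = 0.01094, h_2 = f(L/D)V²/2g = 3.810 m
Series → Q common, losses add: H = Σh = 7.008 m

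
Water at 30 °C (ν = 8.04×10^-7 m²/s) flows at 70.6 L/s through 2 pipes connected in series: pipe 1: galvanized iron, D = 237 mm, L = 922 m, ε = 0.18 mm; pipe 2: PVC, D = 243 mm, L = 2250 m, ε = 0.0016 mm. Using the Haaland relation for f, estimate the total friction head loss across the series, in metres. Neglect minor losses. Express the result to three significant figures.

Pipe 1: V = 1.600 m/s, Re = 4.72×10^5, ε/D = 7.59×10^-4, f = 0.01909, h_1 = f(L/D)V²/2g = 9.694 m
Pipe 2: V = 1.522 m/s, Re = 4.60×10^5, ε/D = 6.58×10^-6, f = 0.01333, h_2 = f(L/D)V²/2g = 14.58 m
Series → Q common, losses add: H = Σh = 24.27 m

H ≈ 24.3 m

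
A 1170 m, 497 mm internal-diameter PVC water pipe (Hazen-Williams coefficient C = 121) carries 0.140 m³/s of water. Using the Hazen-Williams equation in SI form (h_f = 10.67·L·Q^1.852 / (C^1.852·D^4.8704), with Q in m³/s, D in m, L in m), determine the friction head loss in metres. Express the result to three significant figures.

h_f = 10.67·1170·0.140^1.852 / (121^1.852·0.497^4.8704) = 1.369 m

h_f ≈ 1.37 m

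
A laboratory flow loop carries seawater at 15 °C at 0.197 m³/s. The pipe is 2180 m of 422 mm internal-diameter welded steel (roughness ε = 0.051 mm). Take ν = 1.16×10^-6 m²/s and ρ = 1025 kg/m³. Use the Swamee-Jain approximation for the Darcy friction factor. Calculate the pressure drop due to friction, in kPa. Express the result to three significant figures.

V = 4Q/(πD²) = 4·0.197/(π·0.422²) = 1.408 m/s
Re = VD/ν = 1.408·0.422/1.16×10^-6 = 5.12×10^5 → turbulent
ε/D = 0.051/422 = 1.21×10^-4
Swamee-Jain: f = 0.01467
h_f = f(L/D)V²/(2g) = 0.01467·(2180/0.422)·1.408²/(2·9.81) = 7.661 m
Δp = ρg·h_f = 1025·9.81·7.661 = 77.03 kPa

Δp ≈ 77.0 kPa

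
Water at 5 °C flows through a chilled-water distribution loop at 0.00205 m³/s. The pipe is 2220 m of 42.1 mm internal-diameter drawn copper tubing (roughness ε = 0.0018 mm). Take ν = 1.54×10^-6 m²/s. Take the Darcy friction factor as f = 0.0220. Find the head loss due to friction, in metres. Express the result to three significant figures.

V = 4Q/(πD²) = 4·0.00205/(π·0.0421²) = 1.473 m/s
h_f = f(L/D)V²/(2g) = 0.02200·(2220/0.0421)·1.473²/(2·9.81) = 128.2 m

h_f ≈ 128 m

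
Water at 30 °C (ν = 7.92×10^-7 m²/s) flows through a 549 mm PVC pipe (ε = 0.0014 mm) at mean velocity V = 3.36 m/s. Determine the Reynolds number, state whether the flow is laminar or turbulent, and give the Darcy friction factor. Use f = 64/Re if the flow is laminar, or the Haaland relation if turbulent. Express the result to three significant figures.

Re = VD/ν = 3.360·0.549/7.92×10^-7 = 2.33×10^6
Re > 4000 → turbulent; ε/D = 2.55×10^-6
Haaland: f = 0.01017

Re ≈ 2.33×10^6; turbulent; f ≈ 0.0102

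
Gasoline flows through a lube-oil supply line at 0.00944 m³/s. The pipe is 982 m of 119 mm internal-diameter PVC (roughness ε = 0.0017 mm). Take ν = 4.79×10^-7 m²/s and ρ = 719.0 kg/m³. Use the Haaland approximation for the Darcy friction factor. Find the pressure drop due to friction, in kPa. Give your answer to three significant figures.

V = 4Q/(πD²) = 4·0.00944/(π·0.119²) = 0.8488 m/s
Re = VD/ν = 0.8488·0.119/4.79×10^-7 = 2.11×10^5 → turbulent
ε/D = 0.0017/119 = 1.43×10^-5
Haaland: f = 0.01543
h_f = f(L/D)V²/(2g) = 0.01543·(982/0.119)·0.8488²/(2·9.81) = 4.676 m
Δp = ρg·h_f = 719.0·9.81·4.676 = 32.98 kPa

Δp ≈ 33.0 kPa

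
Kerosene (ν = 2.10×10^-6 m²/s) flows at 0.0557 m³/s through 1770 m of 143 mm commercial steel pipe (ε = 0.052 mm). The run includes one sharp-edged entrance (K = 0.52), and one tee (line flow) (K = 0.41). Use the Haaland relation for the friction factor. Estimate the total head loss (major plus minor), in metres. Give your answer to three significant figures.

V = 4Q/(πD²) = 3.468 m/s; V²/2g = 0.6130 m
Re = 2.36×10^5, ε/D = 3.64×10^-4 → f = 0.01760 (Haaland)
Major: h_f = f(L/D)·V²/2g = 0.01760·12378·0.6130 = 133.5 m
Minor: ΣK = 0.930; h_m = ΣK·V²/2g = 0.5701 m
Total H_L = 133.5 + 0.5701 = 134.1 m

H_L ≈ 134 m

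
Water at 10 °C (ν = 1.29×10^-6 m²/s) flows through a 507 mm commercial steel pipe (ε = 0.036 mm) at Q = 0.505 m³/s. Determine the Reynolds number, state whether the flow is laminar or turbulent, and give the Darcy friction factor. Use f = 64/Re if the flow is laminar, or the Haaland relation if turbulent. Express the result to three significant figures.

V = 4Q/(πD²) = 2.501 m/s
Re = VD/ν = 2.501·0.507/1.29×10^-6 = 9.83×10^5
Re > 4000 → turbulent; ε/D = 7.10×10^-5
Haaland: f = 0.01290

Re ≈ 9.83×10^5; turbulent; f ≈ 0.0129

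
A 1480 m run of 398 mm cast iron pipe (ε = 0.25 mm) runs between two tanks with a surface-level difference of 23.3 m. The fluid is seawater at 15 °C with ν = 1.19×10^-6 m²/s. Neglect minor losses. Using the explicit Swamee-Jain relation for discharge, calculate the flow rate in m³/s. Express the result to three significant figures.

Q ≈ 0.324 m³/s

Swamee-Jain (Type II): Q = -0.965·√(gD⁵h_f/L)·ln[ε/(3.7D) + √(3.17ν²L/(gD³h_f))]
√(gD⁵h_f/L) = √(9.81·0.398⁵·23.3/1480) = 0.03927
ε/(3.7D) = 1.70×10^-4; √(3.17ν²L/(gD³h_f)) = 2.15×10^-5
Q = -0.965·0.03927·ln(1.912×10^-4) = 0.3245 m³/s
Check: V = 2.61 m/s, Re = 8.72×10^5, f = 0.01818, h_f = 23.4 m ≈ 23.3 m ✓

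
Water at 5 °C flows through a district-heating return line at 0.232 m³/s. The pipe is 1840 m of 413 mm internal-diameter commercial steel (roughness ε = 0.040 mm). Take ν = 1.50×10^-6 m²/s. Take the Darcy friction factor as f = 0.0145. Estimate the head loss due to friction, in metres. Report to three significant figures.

h_f ≈ 9.87 m

V = 4Q/(πD²) = 4·0.232/(π·0.413²) = 1.732 m/s
h_f = f(L/D)V²/(2g) = 0.01450·(1840/0.413)·1.732²/(2·9.81) = 9.875 m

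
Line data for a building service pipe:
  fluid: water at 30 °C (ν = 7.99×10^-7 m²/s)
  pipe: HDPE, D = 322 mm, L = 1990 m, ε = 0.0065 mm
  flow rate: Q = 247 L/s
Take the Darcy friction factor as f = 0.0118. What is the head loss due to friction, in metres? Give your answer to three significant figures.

h_f ≈ 34.2 m

V = 4Q/(πD²) = 4·0.247/(π·0.322²) = 3.033 m/s
h_f = f(L/D)V²/(2g) = 0.01180·(1990/0.322)·3.033²/(2·9.81) = 34.20 m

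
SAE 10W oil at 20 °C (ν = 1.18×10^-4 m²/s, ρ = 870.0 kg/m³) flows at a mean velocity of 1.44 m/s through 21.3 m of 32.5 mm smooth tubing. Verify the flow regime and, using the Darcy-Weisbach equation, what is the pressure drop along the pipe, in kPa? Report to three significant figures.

Δp ≈ 95.4 kPa

Re = VD/ν = 1.44·0.03250/1.18×10^-4 = 397 → laminar (Re < 2300)
f = 64/Re = 0.1614
h_f = f(L/D)V²/(2g) = 0.1614·(21.3/0.03250)·1.44²/(2·9.81) = 11.18 m
Δp = ρg·h_f = 870.0·9.81·11.18 = 95.40 kPa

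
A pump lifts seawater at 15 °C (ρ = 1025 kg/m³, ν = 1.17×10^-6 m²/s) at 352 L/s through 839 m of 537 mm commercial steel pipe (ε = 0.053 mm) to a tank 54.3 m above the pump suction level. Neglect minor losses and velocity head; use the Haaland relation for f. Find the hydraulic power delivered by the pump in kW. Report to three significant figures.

P_hyd ≈ 202 kW

V = 4Q/(πD²) = 1.554 m/s; Re = 7.13×10^5; ε/D = 9.87×10^-5; f = 0.01372
h_f = f(L/D)V²/2g = 2.638 m
Total head H = z + h_f = 54.3 + 2.638 = 56.94 m
P_hyd = ρgQH = 1025·9.81·0.352·56.94 = 201.5 kW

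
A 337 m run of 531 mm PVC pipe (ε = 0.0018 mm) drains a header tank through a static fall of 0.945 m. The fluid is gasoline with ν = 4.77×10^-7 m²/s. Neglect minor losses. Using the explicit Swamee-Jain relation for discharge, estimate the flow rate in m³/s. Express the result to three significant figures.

Q ≈ 0.367 m³/s

Swamee-Jain (Type II): Q = -0.965·√(gD⁵h_f/L)·ln[ε/(3.7D) + √(3.17ν²L/(gD³h_f))]
√(gD⁵h_f/L) = √(9.81·0.531⁵·0.945/337) = 0.03408
ε/(3.7D) = 9.16×10^-7; √(3.17ν²L/(gD³h_f)) = 1.32×10^-5
Q = -0.965·0.03408·ln(1.415×10^-5) = 0.3672 m³/s
Check: V = 1.66 m/s, Re = 1.85×10^6, f = 0.01062, h_f = 0.945 m ≈ 0.945 m ✓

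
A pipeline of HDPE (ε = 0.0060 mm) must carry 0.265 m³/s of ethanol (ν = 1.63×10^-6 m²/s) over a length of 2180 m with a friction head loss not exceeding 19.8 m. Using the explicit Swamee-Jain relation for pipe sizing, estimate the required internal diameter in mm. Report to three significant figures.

D ≈ 389 mm

Swamee-Jain (Type III): D = 0.66·[ε^1.25·(LQ²/(gh_f))^4.75 + ν·Q^9.4·(L/(gh_f))^5.2]^0.04
LQ²/(gh_f) = 0.7882; L/(gh_f) = 11.22
Term 1 = ε^1.25·(…)^4.75 = 9.59×10^-8; Term 2 = ν·Q^9.4·(…)^5.2 = 1.78×10^-6
D = 0.66·(9.59×10^-8 + 1.78×10^-6)^0.04 = 0.3895 m = 389 mm
Check: V = 2.22 m/s, Re = 5.31×10^5, f = 0.01320, h_f = 18.6 m ≈ 19.8 m ✓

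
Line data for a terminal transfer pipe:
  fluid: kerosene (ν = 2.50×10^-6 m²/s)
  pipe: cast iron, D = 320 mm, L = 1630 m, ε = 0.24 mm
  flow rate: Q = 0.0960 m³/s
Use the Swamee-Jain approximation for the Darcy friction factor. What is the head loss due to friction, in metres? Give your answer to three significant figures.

h_f ≈ 7.61 m

V = 4Q/(πD²) = 4·0.0960/(π·0.320²) = 1.194 m/s
Re = VD/ν = 1.194·0.320/2.50×10^-6 = 1.53×10^5 → turbulent
ε/D = 0.24/320 = 7.50×10^-4
Swamee-Jain: f = 0.02057
h_f = f(L/D)V²/(2g) = 0.02057·(1630/0.320)·1.194²/(2·9.81) = 7.610 m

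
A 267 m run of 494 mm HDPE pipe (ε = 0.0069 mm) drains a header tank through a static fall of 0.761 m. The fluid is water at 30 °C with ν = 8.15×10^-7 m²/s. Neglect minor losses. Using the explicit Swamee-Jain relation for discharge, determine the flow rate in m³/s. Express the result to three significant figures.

Swamee-Jain (Type II): Q = -0.965·√(gD⁵h_f/L)·ln[ε/(3.7D) + √(3.17ν²L/(gD³h_f))]
√(gD⁵h_f/L) = √(9.81·0.494⁵·0.761/267) = 0.02868
ε/(3.7D) = 3.78×10^-6; √(3.17ν²L/(gD³h_f)) = 2.50×10^-5
Q = -0.965·0.02868·ln(2.877×10^-5) = 0.2894 m³/s
Check: V = 1.51 m/s, Re = 9.15×10^5, f = 0.01210, h_f = 0.760 m ≈ 0.761 m ✓

Q ≈ 0.289 m³/s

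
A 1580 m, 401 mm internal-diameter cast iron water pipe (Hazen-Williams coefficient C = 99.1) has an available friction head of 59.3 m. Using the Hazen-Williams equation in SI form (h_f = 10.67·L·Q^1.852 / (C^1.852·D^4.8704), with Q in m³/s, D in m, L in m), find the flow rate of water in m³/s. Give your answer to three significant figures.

Rearranging: Q = [h_f·C^1.852·D^4.8704 / (10.67·L)]^(1/1.852)
Q = [59.3·99.1^1.852·0.401^4.8704 / (10.67·1580)]^0.540 = 0.4241 m³/s

Q ≈ 0.424 m³/s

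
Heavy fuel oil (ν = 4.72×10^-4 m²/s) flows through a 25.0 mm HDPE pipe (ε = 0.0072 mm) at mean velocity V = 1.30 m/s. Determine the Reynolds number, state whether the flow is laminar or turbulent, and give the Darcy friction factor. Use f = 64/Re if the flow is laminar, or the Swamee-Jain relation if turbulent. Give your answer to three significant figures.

Re = VD/ν = 1.300·0.0250/4.72×10^-4 = 68.9
Re < 2300 → laminar → f = 64/Re = 0.9295

Re ≈ 68.9; laminar; f = 64/Re ≈ 0.929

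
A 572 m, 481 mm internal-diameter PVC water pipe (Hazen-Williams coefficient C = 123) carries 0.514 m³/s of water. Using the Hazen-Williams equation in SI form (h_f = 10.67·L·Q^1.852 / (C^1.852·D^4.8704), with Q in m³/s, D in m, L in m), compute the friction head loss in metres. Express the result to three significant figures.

h_f = 10.67·572·0.514^1.852 / (123^1.852·0.481^4.8704) = 8.469 m

h_f ≈ 8.47 m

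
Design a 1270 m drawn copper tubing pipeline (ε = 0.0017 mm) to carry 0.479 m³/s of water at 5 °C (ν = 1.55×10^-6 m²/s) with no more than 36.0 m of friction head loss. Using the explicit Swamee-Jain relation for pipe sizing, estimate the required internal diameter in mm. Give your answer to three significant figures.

Swamee-Jain (Type III): D = 0.66·[ε^1.25·(LQ²/(gh_f))^4.75 + ν·Q^9.4·(L/(gh_f))^5.2]^0.04
LQ²/(gh_f) = 0.8251; L/(gh_f) = 3.596
Term 1 = ε^1.25·(…)^4.75 = 2.46×10^-8; Term 2 = ν·Q^9.4·(…)^5.2 = 1.19×10^-6
D = 0.66·(2.46×10^-8 + 1.19×10^-6)^0.04 = 0.3828 m = 383 mm
Check: V = 4.16 m/s, Re = 1.03×10^6, f = 0.01167, h_f = 34.2 m ≈ 36.0 m ✓

D ≈ 383 mm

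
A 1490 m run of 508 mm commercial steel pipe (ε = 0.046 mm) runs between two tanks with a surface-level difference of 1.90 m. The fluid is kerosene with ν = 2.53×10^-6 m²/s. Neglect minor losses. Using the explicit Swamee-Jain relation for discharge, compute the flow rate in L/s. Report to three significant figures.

Q ≈ 177 L/s

Swamee-Jain (Type II): Q = -0.965·√(gD⁵h_f/L)·ln[ε/(3.7D) + √(3.17ν²L/(gD³h_f))]
√(gD⁵h_f/L) = √(9.81·0.508⁵·1.90/1490) = 0.02057
ε/(3.7D) = 2.45×10^-5; √(3.17ν²L/(gD³h_f)) = 1.11×10^-4
Q = -0.965·0.02057·ln(1.357×10^-4) = 0.1768 m³/s
Check: V = 0.872 m/s, Re = 1.75×10^5, f = 0.01667, h_f = 1.90 m ≈ 1.90 m ✓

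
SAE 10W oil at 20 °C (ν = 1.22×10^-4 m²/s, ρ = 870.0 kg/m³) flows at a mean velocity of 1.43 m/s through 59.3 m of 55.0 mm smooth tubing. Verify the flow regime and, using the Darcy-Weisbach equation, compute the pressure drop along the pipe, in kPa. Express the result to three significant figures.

Re = VD/ν = 1.43·0.05500/1.22×10^-4 = 645 → laminar (Re < 2300)
f = 64/Re = 0.09928
h_f = f(L/D)V²/(2g) = 0.09928·(59.3/0.05500)·1.43²/(2·9.81) = 11.16 m
Δp = ρg·h_f = 870.0·9.81·11.16 = 95.21 kPa

Δp ≈ 95.2 kPa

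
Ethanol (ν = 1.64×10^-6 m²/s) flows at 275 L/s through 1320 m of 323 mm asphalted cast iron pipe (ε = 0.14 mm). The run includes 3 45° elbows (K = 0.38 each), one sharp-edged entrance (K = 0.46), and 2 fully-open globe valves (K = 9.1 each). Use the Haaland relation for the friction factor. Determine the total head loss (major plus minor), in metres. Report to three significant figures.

H_L ≈ 51.1 m

V = 4Q/(πD²) = 3.356 m/s; V²/2g = 0.5741 m
Re = 6.61×10^5, ε/D = 4.33×10^-4 → f = 0.01693 (Haaland)
Major: h_f = f(L/D)·V²/2g = 0.01693·4087·0.5741 = 39.72 m
Minor: ΣK = 19.8; h_m = ΣK·V²/2g = 11.37 m
Total H_L = 39.72 + 11.37 = 51.08 m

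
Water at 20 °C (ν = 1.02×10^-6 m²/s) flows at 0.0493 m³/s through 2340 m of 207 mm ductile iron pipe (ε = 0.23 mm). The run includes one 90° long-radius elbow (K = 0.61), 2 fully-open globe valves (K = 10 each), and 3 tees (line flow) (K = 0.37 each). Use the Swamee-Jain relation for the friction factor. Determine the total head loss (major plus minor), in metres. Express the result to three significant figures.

V = 4Q/(πD²) = 1.465 m/s; V²/2g = 0.1094 m
Re = 2.97×10^5, ε/D = 0.00111 → f = 0.02120 (Swamee-Jain)
Major: h_f = f(L/D)·V²/2g = 0.02120·11304·0.1094 = 26.22 m
Minor: ΣK = 21.7; h_m = ΣK·V²/2g = 2.376 m
Total H_L = 26.22 + 2.376 = 28.59 m

H_L ≈ 28.6 m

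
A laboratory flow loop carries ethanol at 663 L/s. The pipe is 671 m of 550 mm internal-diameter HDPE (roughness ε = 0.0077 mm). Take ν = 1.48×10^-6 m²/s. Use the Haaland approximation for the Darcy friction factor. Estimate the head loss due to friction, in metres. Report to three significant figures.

V = 4Q/(πD²) = 4·0.663/(π·0.550²) = 2.791 m/s
Re = VD/ν = 2.791·0.550/1.48×10^-6 = 1.04×10^6 → turbulent
ε/D = 0.0077/550 = 1.40×10^-5
Haaland: f = 0.01178
h_f = f(L/D)V²/(2g) = 0.01178·(671/0.550)·2.791²/(2·9.81) = 5.705 m

h_f ≈ 5.70 m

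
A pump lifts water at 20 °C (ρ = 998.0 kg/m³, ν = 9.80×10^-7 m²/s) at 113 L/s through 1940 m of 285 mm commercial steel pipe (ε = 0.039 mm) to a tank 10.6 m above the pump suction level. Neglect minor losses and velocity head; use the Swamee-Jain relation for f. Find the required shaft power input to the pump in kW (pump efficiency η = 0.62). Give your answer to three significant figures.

P_shaft ≈ 47.7 kW

V = 4Q/(πD²) = 1.771 m/s; Re = 5.15×10^5; ε/D = 1.37×10^-4; f = 0.01483
h_f = f(L/D)V²/2g = 16.15 m
Total head H = z + h_f = 10.6 + 16.15 = 26.75 m
P_hyd = ρgQH = 998.0·9.81·0.113·26.75 = 29.59 kW
P_shaft = P_hyd/η = 29.59/0.62 = 47.73 kW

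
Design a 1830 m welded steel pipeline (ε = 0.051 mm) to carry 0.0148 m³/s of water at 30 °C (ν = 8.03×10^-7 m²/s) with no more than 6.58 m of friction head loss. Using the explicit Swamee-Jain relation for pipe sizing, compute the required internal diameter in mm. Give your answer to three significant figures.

D ≈ 158 mm

Swamee-Jain (Type III): D = 0.66·[ε^1.25·(LQ²/(gh_f))^4.75 + ν·Q^9.4·(L/(gh_f))^5.2]^0.04
LQ²/(gh_f) = 0.006210; L/(gh_f) = 28.35
Term 1 = ε^1.25·(…)^4.75 = 1.42×10^-16; Term 2 = ν·Q^9.4·(…)^5.2 = 1.81×10^-16
D = 0.66·(1.42×10^-16 + 1.81×10^-16)^0.04 = 0.1585 m = 158 mm
Check: V = 0.750 m/s, Re = 1.48×10^5, f = 0.01857, h_f = 6.16 m ≈ 6.58 m ✓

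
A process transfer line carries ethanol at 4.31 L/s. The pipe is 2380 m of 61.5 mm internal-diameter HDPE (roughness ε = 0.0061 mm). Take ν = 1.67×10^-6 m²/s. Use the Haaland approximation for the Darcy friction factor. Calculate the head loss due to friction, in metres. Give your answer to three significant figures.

h_f ≈ 85.9 m

V = 4Q/(πD²) = 4·0.00431/(π·0.0615²) = 1.451 m/s
Re = VD/ν = 1.451·0.0615/1.67×10^-6 = 5.34×10^4 → turbulent
ε/D = 0.0061/61.5 = 9.92×10^-5
Haaland: f = 0.02070
h_f = f(L/D)V²/(2g) = 0.02070·(2380/0.0615)·1.451²/(2·9.81) = 85.94 m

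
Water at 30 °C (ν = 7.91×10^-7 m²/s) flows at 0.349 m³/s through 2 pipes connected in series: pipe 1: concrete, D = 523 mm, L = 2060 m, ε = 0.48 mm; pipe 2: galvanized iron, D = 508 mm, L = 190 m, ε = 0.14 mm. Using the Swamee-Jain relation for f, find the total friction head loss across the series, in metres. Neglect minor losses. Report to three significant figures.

Pipe 1: V = 1.625 m/s, Re = 1.07×10^6, ε/D = 9.18×10^-4, f = 0.01962, h_1 = f(L/D)V²/2g = 10.40 m
Pipe 2: V = 1.722 m/s, Re = 1.11×10^6, ε/D = 2.76×10^-4, f = 0.01546, h_2 = f(L/D)V²/2g = 0.8741 m
Series → Q common, losses add: H = Σh = 11.27 m

H ≈ 11.3 m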